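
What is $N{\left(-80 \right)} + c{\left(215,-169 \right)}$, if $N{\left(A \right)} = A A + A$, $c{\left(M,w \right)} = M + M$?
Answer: $6750$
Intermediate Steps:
$c{\left(M,w \right)} = 2 M$
$N{\left(A \right)} = A + A^{2}$ ($N{\left(A \right)} = A^{2} + A = A + A^{2}$)
$N{\left(-80 \right)} + c{\left(215,-169 \right)} = - 80 \left(1 - 80\right) + 2 \cdot 215 = \left(-80\right) \left(-79\right) + 430 = 6320 + 430 = 6750$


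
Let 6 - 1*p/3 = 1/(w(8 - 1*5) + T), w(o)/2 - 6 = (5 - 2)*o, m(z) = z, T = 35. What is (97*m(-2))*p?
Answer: -226398/65 ≈ -3483.0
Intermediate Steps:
w(o) = 12 + 6*o (w(o) = 12 + 2*((5 - 2)*o) = 12 + 2*(3*o) = 12 + 6*o)
p = 1167/65 (p = 18 - 3/((12 + 6*(8 - 1*5)) + 35) = 18 - 3/((12 + 6*(8 - 5)) + 35) = 18 - 3/((12 + 6*3) + 35) = 18 - 3/((12 + 18) + 35) = 18 - 3/(30 + 35) = 18 - 3/65 = 1167/65 ≈ 17.954)
(97*m(-2))*p = (97*(-2))*(1167/65) = -194*1167/65 = -226398/65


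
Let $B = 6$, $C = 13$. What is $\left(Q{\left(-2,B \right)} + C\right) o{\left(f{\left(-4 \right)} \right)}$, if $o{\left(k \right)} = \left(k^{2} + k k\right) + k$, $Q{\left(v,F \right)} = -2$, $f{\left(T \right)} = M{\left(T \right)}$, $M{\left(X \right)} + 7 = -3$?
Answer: $2090$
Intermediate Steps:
$M{\left(X \right)} = -10$ ($M{\left(X \right)} = -7 - 3 = -10$)
$f{\left(T \right)} = -10$
$o{\left(k \right)} = k + 2 k^{2}$ ($o{\left(k \right)} = \left(k^{2} + k^{2}\right) + k = 2 k^{2} + k = k + 2 k^{2}$)
$\left(Q{\left(-2,B \right)} + C\right) o{\left(f{\left(-4 \right)} \right)} = \left(-2 + 13\right) \left(- 10 \left(1 + 2 \left(-10\right)\right)\right) = 11 \left(- 10 \left(1 - 20\right)\right) = 11 \left(\left(-10\right) \left(-19\right)\right) = 11 \cdot 190 = 2090$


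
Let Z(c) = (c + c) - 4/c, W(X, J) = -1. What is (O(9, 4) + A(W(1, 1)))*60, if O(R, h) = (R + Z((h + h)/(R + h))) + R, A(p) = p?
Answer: 9150/13 ≈ 703.85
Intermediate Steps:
Z(c) = -4/c + 2*c (Z(c) = 2*c - 4/c = -4/c + 2*c)
O(R, h) = 2*R - 2*(R + h)/h + 4*h/(R + h) (O(R, h) = (R + (-4*(R + h)/(h + h) + 2*((h + h)/(R + h)))) + R = (R + (-4*(R + h)/(2*h) + 2*((2*h)/(R + h)))) + R = (R + (-4*(R + h)/(2*h) + 2*(2*h/(R + h)))) + R = (R + (-2*(R + h)/h + 4*h/(R + h))) + R = (R - 2*(R + h)/h + 4*h/(R + h)) + R = 2*R - 2*(R + h)/h + 4*h/(R + h))
(O(9, 4) + A(W(1, 1)))*60 = (2*(-(9 + 4)**2 + 2*4**2 + 9*4*(9 + 4))/(4*(9 + 4)) - 1)*60 = (2*(1/4)*(-1*13**2 + 2*16 + 9*4*13)/13 - 1)*60 = (2*(1/4)*(1/13)*(-1*169 + 32 + 468) - 1)*60 = (2*(1/4)*(1/13)*(-169 + 32 + 468) - 1)*60 = (2*(1/4)*(1/13)*331 - 1)*60 = (331/26 - 1)*60 = (305/26)*60 = 9150/13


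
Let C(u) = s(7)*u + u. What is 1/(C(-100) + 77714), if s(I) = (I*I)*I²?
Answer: -1/162486 ≈ -6.1544e-6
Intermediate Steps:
s(I) = I⁴ (s(I) = I²*I² = I⁴)
C(u) = 2402*u (C(u) = 7⁴*u + u = 2401*u + u = 2402*u)
1/(C(-100) + 77714) = 1/(2402*(-100) + 77714) = 1/(-240200 + 77714) = 1/(-162486) = -1/162486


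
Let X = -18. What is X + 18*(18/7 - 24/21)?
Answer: 54/7 ≈ 7.7143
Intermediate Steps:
X + 18*(18/7 - 24/21) = -18 + 18*(18/7 - 24/21) = -18 + 18*(18*(⅐) - 24*1/21) = -18 + 18*(18/7 - 8/7) = -18 + 18*(10/7) = -18 + 180/7 = 54/7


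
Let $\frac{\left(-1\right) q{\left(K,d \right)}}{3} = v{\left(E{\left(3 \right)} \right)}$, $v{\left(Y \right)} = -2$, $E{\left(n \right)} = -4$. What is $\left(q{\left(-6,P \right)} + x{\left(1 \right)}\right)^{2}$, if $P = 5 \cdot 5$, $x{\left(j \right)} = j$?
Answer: $49$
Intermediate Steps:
$P = 25$
$q{\left(K,d \right)} = 6$ ($q{\left(K,d \right)} = \left(-3\right) \left(-2\right) = 6$)
$\left(q{\left(-6,P \right)} + x{\left(1 \right)}\right)^{2} = \left(6 + 1\right)^{2} = 7^{2} = 49$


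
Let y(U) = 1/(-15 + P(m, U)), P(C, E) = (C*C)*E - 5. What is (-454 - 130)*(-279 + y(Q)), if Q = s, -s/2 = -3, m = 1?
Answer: 1140844/7 ≈ 1.6298e+5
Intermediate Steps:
s = 6 (s = -2*(-3) = 6)
P(C, E) = -5 + E*C² (P(C, E) = C²*E - 5 = E*C² - 5 = -5 + E*C²)
Q = 6
y(U) = 1/(-20 + U) (y(U) = 1/(-15 + (-5 + U*1²)) = 1/(-15 + (-5 + U*1)) = 1/(-15 + (-5 + U)) = 1/(-20 + U))
(-454 - 130)*(-279 + y(Q)) = (-454 - 130)*(-279 + 1/(-20 + 6)) = -584*(-279 + 1/(-14)) = -584*(-279 - 1/14) = -584*(-3907/14) = 1140844/7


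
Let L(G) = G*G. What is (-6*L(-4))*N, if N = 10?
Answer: -960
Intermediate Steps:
L(G) = G²
(-6*L(-4))*N = -6*(-4)²*10 = -6*16*10 = -96*10 = -960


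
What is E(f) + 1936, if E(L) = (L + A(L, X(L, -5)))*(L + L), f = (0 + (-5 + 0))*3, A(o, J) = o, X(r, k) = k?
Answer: 2836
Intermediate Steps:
f = -15 (f = (0 - 5)*3 = -5*3 = -15)
E(L) = 4*L² (E(L) = (L + L)*(L + L) = (2*L)*(2*L) = 4*L²)
E(f) + 1936 = 4*(-15)² + 1936 = 4*225 + 1936 = 900 + 1936 = 2836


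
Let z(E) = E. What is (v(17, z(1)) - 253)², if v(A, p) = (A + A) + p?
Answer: 47524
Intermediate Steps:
v(A, p) = p + 2*A (v(A, p) = 2*A + p = p + 2*A)
(v(17, z(1)) - 253)² = ((1 + 2*17) - 253)² = ((1 + 34) - 253)² = (35 - 253)² = (-218)² = 47524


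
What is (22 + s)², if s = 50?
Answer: 5184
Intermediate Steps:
(22 + s)² = (22 + 50)² = 72² = 5184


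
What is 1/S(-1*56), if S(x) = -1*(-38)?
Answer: 1/38 ≈ 0.026316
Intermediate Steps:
S(x) = 38
1/S(-1*56) = 1/38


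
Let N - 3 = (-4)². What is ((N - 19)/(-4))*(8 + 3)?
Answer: 0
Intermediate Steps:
N = 19 (N = 3 + (-4)² = 3 + 16 = 19)
((N - 19)/(-4))*(8 + 3) = ((19 - 19)/(-4))*(8 + 3) = -¼*0*11 = 0*11 = 0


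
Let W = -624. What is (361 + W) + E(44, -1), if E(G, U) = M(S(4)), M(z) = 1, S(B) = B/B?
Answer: -262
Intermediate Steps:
S(B) = 1
E(G, U) = 1
(361 + W) + E(44, -1) = (361 - 624) + 1 = -263 + 1 = -262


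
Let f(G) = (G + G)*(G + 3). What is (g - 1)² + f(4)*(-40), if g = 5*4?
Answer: -1879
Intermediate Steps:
g = 20
f(G) = 2*G*(3 + G) (f(G) = (2*G)*(3 + G) = 2*G*(3 + G))
(g - 1)² + f(4)*(-40) = (20 - 1)² + (2*4*(3 + 4))*(-40) = 19² + (2*4*7)*(-40) = 361 + 56*(-40) = 361 - 2240 = -1879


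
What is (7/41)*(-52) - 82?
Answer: -3726/41 ≈ -90.878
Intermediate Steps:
(7/41)*(-52) - 82 = -364/41 - 82 = -3726/41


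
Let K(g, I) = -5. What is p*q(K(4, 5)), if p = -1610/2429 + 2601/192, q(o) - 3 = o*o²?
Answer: -17453869/11104 ≈ -1571.9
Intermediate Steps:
q(o) = 3 + o³ (q(o) = 3 + o*o² = 3 + o³)
p = 286129/22208 (p = -1610*1/2429 + 2601*(1/192) = -230/347 + 867/64 = 286129/22208 ≈ 12.884)
p*q(K(4, 5)) = 286129*(3 + (-5)³)/22208 = 286129*(3 - 125)/22208 = (286129/22208)*(-122) = -17453869/11104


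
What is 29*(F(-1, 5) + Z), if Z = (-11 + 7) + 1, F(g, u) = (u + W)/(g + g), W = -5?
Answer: -87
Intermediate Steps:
F(g, u) = (-5 + u)/(2*g) (F(g, u) = (u - 5)/(g + g) = (-5 + u)/((2*g)) = (-5 + u)*(1/(2*g)) = (-5 + u)/(2*g))
Z = -3 (Z = -4 + 1 = -3)
29*(F(-1, 5) + Z) = 29*((½)*(-5 + 5)/(-1) - 3) = 29*((½)*(-1)*0 - 3) = 29*(0 - 3) = 29*(-3) = -87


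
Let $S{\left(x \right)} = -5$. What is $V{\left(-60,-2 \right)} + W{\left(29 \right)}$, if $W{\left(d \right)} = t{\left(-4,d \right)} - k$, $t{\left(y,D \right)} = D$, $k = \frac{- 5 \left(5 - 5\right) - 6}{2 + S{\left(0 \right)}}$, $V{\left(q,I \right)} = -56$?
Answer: $-29$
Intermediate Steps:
$k = 2$ ($k = \frac{- 5 \left(5 - 5\right) - 6}{2 - 5} = \frac{\left(-5\right) 0 - 6}{-3} = \left(0 - 6\right) \left(- \frac{1}{3}\right) = \left(-6\right) \left(- \frac{1}{3}\right) = 2$)
$W{\left(d \right)} = -2 + d$ ($W{\left(d \right)} = d - 2 = -2 + d$)
$V{\left(-60,-2 \right)} + W{\left(29 \right)} = -56 + \left(-2 + 29\right) = -56 + 27 = -29$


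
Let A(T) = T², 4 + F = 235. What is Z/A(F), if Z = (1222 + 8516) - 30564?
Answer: -2314/5929 ≈ -0.39029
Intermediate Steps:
F = 231 (F = -4 + 235 = 231)
Z = -20826 (Z = 9738 - 30564 = -20826)
Z/A(F) = -20826/(231²) = -20826/53361 = -20826*1/53361 = -2314/5929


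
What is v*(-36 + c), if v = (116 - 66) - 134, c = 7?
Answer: 2436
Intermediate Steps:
v = -84 (v = 50 - 134 = -84)
v*(-36 + c) = -84*(-36 + 7) = -84*(-29) = 2436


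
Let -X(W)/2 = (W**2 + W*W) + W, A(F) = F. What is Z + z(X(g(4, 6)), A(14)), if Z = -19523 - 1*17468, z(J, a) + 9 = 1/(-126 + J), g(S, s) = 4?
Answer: -7326001/198 ≈ -37000.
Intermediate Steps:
X(W) = -4*W**2 - 2*W (X(W) = -2*((W**2 + W*W) + W) = -2*((W**2 + W**2) + W) = -2*(2*W**2 + W) = -2*(W + 2*W**2) = -4*W**2 - 2*W)
z(J, a) = -9 + 1/(-126 + J)
Z = -36991 (Z = -19523 - 17468 = -36991)
Z + z(X(g(4, 6)), A(14)) = -36991 + (1135 - (-18)*4*(1 + 2*4))/(-126 - 2*4*(1 + 2*4)) = -36991 + (1135 - (-18)*4*(1 + 8))/(-126 - 2*4*(1 + 8)) = -36991 + (1135 - (-18)*4*9)/(-126 - 2*4*9) = -36991 + (1135 - 9*(-72))/(-126 - 72) = -36991 + (1135 + 648)/(-198) = -36991 - 1/198*1783 = -36991 - 1783/198 = -7326001/198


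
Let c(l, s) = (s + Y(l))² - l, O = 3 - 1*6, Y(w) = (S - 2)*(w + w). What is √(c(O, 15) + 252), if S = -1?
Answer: 8*√21 ≈ 36.661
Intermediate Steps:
Y(w) = -6*w (Y(w) = (-1 - 2)*(w + w) = -6*w)
O = -3 (O = 3 - 6 = -3)
c(l, s) = (s - 6*l)² - l
√(c(O, 15) + 252) = √(((-1*15 + 6*(-3))² - 1*(-3)) + 252) = √(((-15 - 18)² + 3) + 252) = √(((-33)² + 3) + 252) = √((1089 + 3) + 252) = √(1092 + 252) = √1344 = 8*√21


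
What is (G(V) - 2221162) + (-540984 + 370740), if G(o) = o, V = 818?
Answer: -2390588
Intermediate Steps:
(G(V) - 2221162) + (-540984 + 370740) = (818 - 2221162) + (-540984 + 370740) = -2220344 - 170244 = -2390588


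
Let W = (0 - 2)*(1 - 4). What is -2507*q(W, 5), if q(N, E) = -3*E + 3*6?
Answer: -7521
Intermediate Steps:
W = 6 (W = -2*(-3) = 6)
q(N, E) = 18 - 3*E (q(N, E) = -3*E + 18 = 18 - 3*E)
-2507*q(W, 5) = -2507*(18 - 3*5) = -2507*(18 - 15) = -2507*3 = -1*7521 = -7521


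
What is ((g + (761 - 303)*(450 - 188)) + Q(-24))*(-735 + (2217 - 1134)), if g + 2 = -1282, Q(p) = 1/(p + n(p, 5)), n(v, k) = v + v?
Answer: 247870627/6 ≈ 4.1312e+7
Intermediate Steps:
n(v, k) = 2*v
Q(p) = 1/(3*p) (Q(p) = 1/(p + 2*p) = 1/(3*p))
g = -1284 (g = -2 - 1282 = -1284)
((g + (761 - 303)*(450 - 188)) + Q(-24))*(-735 + (2217 - 1134)) = ((-1284 + (761 - 303)*(450 - 188)) + (⅓)/(-24))*(-735 + (2217 - 1134)) = ((-1284 + 458*262) + (⅓)*(-1/24))*(-735 + 1083) = ((-1284 + 119996) - 1/72)*348 = (118712 - 1/72)*348 = (8547263/72)*348 = 247870627/6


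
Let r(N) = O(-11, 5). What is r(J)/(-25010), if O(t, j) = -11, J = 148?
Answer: 11/25010 ≈ 0.00043982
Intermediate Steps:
r(N) = -11
r(J)/(-25010) = -11/(-25010) = -11*(-1/25010) = 11/25010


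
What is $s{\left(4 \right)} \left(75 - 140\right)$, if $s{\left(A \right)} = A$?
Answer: $-260$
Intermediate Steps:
$s{\left(4 \right)} \left(75 - 140\right) = 4 \left(75 - 140\right) = 4 \left(-65\right) = -260$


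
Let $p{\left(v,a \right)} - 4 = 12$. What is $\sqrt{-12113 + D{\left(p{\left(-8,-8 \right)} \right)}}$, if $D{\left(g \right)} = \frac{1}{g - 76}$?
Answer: $\frac{i \sqrt{10901715}}{30} \approx 110.06 i$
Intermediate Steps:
$p{\left(v,a \right)} = 16$ ($p{\left(v,a \right)} = 4 + 12 = 16$)
$D{\left(g \right)} = \frac{1}{-76 + g}$
$\sqrt{-12113 + D{\left(p{\left(-8,-8 \right)} \right)}} = \sqrt{-12113 + \frac{1}{-76 + 16}} = \sqrt{-12113 + \frac{1}{-60}} = \sqrt{-12113 - \frac{1}{60}} = \sqrt{- \frac{726781}{60}} = \frac{i \sqrt{10901715}}{30}$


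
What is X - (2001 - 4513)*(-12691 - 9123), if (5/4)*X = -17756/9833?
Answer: -2694083169744/49165 ≈ -5.4797e+7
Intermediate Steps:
X = -71024/49165 (X = 4*(-17756/9833)/5 = 4*(-17756*1/9833)/5 = (4/5)*(-17756/9833) = -71024/49165 ≈ -1.4446)
X - (2001 - 4513)*(-12691 - 9123) = -71024/49165 - (2001 - 4513)*(-12691 - 9123) = -71024/49165 - (-2512)*(-21814) = -71024/49165 - 1*54796768 = -71024/49165 - 54796768 = -2694083169744/49165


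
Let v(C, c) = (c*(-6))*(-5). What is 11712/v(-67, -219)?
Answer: -1952/1095 ≈ -1.7826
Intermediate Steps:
v(C, c) = 30*c (v(C, c) = -6*c*(-5) = 30*c)
11712/v(-67, -219) = 11712/((30*(-219))) = 11712/(-6570) = 11712*(-1/6570) = -1952/1095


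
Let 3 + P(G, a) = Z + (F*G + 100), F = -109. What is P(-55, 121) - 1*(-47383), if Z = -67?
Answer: 53408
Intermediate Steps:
P(G, a) = 30 - 109*G (P(G, a) = -3 + (-67 + (-109*G + 100)) = -3 + (-67 + (100 - 109*G)) = -3 + (33 - 109*G) = 30 - 109*G)
P(-55, 121) - 1*(-47383) = (30 - 109*(-55)) - 1*(-47383) = (30 + 5995) + 47383 = 6025 + 47383 = 53408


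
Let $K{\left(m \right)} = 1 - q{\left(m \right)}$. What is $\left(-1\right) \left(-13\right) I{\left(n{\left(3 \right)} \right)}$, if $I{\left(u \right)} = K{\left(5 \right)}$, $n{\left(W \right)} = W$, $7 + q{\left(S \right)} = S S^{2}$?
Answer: $-1521$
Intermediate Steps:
$q{\left(S \right)} = -7 + S^{3}$ ($q{\left(S \right)} = -7 + S S^{2} = -7 + S^{3}$)
$K{\left(m \right)} = 8 - m^{3}$ ($K{\left(m \right)} = 1 - \left(-7 + m^{3}\right) = 8 - m^{3}$)
$I{\left(u \right)} = -117$ ($I{\left(u \right)} = 8 - 5^{3} = 8 - 125 = -117$)
$\left(-1\right) \left(-13\right) I{\left(n{\left(3 \right)} \right)} = \left(-1\right) \left(-13\right) \left(-117\right) = 13 \left(-117\right) = -1521$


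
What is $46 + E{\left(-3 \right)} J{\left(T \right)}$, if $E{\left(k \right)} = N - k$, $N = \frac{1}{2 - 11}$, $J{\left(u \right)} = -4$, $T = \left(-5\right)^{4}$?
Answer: $\frac{310}{9} \approx 34.444$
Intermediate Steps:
$T = 625$
$N = - \frac{1}{9}$ ($N = \frac{1}{-9} = - \frac{1}{9} \approx -0.11111$)
$E{\left(k \right)} = - \frac{1}{9} - k$
$46 + E{\left(-3 \right)} J{\left(T \right)} = 46 + \left(- \frac{1}{9} - -3\right) \left(-4\right) = 46 + \left(- \frac{1}{9} + 3\right) \left(-4\right) = 46 + \frac{26}{9} \left(-4\right) = 46 - \frac{104}{9} = \frac{310}{9}$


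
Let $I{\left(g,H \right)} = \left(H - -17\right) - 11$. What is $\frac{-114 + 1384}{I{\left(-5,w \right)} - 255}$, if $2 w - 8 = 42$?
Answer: $- \frac{635}{112} \approx -5.6696$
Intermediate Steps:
$w = 25$ ($w = 4 + \frac{1}{2} \cdot 42 = 4 + 21 = 25$)
$I{\left(g,H \right)} = 6 + H$ ($I{\left(g,H \right)} = \left(H + 17\right) - 11 = \left(17 + H\right) - 11 = 6 + H$)
$\frac{-114 + 1384}{I{\left(-5,w \right)} - 255} = \frac{-114 + 1384}{\left(6 + 25\right) - 255} = \frac{1270}{31 - 255} = \frac{1270}{-224} = 1270 \left(- \frac{1}{224}\right) = - \frac{635}{112}$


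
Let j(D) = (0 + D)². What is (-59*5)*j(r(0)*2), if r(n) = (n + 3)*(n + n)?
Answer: 0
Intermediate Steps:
r(n) = 2*n*(3 + n) (r(n) = (3 + n)*(2*n) = 2*n*(3 + n))
j(D) = D²
(-59*5)*j(r(0)*2) = (-59*5)*((2*0*(3 + 0))*2)² = -295*((2*0*3)*2)² = -295*(0*2)² = -295*0² = -295*0 = 0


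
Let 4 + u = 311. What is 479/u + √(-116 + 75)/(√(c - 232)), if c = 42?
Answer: 479/307 + √7790/190 ≈ 2.0248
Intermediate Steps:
u = 307 (u = -4 + 311 = 307)
479/u + √(-116 + 75)/(√(c - 232)) = 479/307 + √(-116 + 75)/(√(42 - 232)) = 479*(1/307) + √(-41)/(√(-190)) = 479/307 + (I*√41)/((I*√190)) = 479/307 + (I*√41)*(-I*√190/190) = 479/307 + √7790/190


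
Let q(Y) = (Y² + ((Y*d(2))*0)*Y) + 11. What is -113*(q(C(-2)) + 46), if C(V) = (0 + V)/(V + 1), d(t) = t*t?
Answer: -6893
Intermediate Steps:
d(t) = t²
C(V) = V/(1 + V)
q(Y) = 11 + Y² (q(Y) = (Y² + ((Y*2²)*0)*Y) + 11 = (Y² + ((Y*4)*0)*Y) + 11 = (Y² + ((4*Y)*0)*Y) + 11 = (Y² + 0*Y) + 11 = (Y² + 0) + 11 = Y² + 11 = 11 + Y²)
-113*(q(C(-2)) + 46) = -113*((11 + (-2/(1 - 2))²) + 46) = -113*((11 + (-2/(-1))²) + 46) = -113*((11 + (-2*(-1))²) + 46) = -113*((11 + 2²) + 46) = -113*((11 + 4) + 46) = -113*(15 + 46) = -113*61 = -6893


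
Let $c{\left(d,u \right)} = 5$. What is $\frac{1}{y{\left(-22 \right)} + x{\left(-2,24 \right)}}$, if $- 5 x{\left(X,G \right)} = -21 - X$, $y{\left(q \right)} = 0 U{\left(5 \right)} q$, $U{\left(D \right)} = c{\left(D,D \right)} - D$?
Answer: $\frac{5}{19} \approx 0.26316$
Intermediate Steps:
$U{\left(D \right)} = 5 - D$
$y{\left(q \right)} = 0$ ($y{\left(q \right)} = 0 \left(5 - 5\right) q = 0 \cdot 0 q = 0 q = 0$)
$x{\left(X,G \right)} = \frac{21}{5} + \frac{X}{5}$ ($x{\left(X,G \right)} = - \frac{-21 - X}{5} = \frac{21}{5} + \frac{X}{5}$)
$\frac{1}{y{\left(-22 \right)} + x{\left(-2,24 \right)}} = \frac{1}{0 + \left(\frac{21}{5} + \frac{1}{5} \left(-2\right)\right)} = \frac{1}{0 + \left(\frac{21}{5} - \frac{2}{5}\right)} = \frac{1}{0 + \frac{19}{5}} = \frac{1}{\frac{19}{5}} = \frac{5}{19}$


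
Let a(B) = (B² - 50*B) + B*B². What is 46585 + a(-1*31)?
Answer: 19305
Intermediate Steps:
a(B) = B² + B³ - 50*B (a(B) = (B² - 50*B) + B³ = B² + B³ - 50*B)
46585 + a(-1*31) = 46585 + (-1*31)*(-50 - 1*31 + (-1*31)²) = 46585 - 31*(-50 - 31 + (-31)²) = 46585 - 31*(-50 - 31 + 961) = 46585 - 31*880 = 46585 - 27280 = 19305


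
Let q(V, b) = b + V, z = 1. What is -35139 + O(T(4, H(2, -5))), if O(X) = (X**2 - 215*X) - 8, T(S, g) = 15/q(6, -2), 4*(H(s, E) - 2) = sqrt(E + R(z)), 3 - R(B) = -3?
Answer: -575027/16 ≈ -35939.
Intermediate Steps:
R(B) = 6 (R(B) = 3 - 1*(-3) = 3 + 3 = 6)
q(V, b) = V + b
H(s, E) = 2 + sqrt(6 + E)/4 (H(s, E) = 2 + sqrt(E + 6)/4 = 2 + sqrt(6 + E)/4)
T(S, g) = 15/4 (T(S, g) = 15/(6 - 2) = 15/4)
O(X) = -8 + X**2 - 215*X
-35139 + O(T(4, H(2, -5))) = -35139 + (-8 + (15/4)**2 - 215*15/4) = -35139 + (-8 + 225/16 - 3225/4) = -35139 - 12803/16 = -575027/16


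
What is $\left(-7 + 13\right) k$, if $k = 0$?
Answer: $0$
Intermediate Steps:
$\left(-7 + 13\right) k = \left(-7 + 13\right) 0 = 6 \cdot 0 = 0$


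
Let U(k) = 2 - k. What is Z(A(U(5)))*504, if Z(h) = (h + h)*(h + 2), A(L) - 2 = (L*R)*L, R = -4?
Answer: 1096704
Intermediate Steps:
A(L) = 2 - 4*L² (A(L) = 2 + (L*(-4))*L = 2 + (-4*L)*L = 2 - 4*L²)
Z(h) = 2*h*(2 + h) (Z(h) = (2*h)*(2 + h) = 2*h*(2 + h))
Z(A(U(5)))*504 = (2*(2 - 4*(2 - 1*5)²)*(2 + (2 - 4*(2 - 1*5)²)))*504 = (2*(2 - 4*(2 - 5)²)*(2 + (2 - 4*(2 - 5)²)))*504 = (2*(2 - 4*(-3)²)*(2 + (2 - 4*(-3)²)))*504 = (2*(2 - 4*9)*(2 + (2 - 4*9)))*504 = (2*(2 - 36)*(2 + (2 - 36)))*504 = (2*(-34)*(2 - 34))*504 = (2*(-34)*(-32))*504 = 2176*504 = 1096704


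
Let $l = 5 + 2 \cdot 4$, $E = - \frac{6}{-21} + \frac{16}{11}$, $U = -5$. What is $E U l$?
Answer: $- \frac{8710}{77} \approx -113.12$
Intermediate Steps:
$E = \frac{134}{77}$ ($E = \left(-6\right) \left(- \frac{1}{21}\right) + 16 \cdot \frac{1}{11} = \frac{2}{7} + \frac{16}{11} = \frac{134}{77} \approx 1.7403$)
$l = 13$ ($l = 5 + 8 = 13$)
$E U l = \frac{134}{77} \left(-5\right) 13 = \left(- \frac{670}{77}\right) 13 = - \frac{8710}{77}$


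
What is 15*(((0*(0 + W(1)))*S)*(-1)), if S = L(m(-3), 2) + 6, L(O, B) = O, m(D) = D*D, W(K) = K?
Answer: 0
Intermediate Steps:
m(D) = D**2
S = 15 (S = (-3)**2 + 6 = 9 + 6 = 15)
15*(((0*(0 + W(1)))*S)*(-1)) = 15*(((0*(0 + 1))*15)*(-1)) = 15*(((0*1)*15)*(-1)) = 15*((0*15)*(-1)) = 15*(0*(-1)) = 15*0 = 0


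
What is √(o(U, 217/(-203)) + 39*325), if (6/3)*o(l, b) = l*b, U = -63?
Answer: √42751974/58 ≈ 112.73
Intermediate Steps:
o(l, b) = b*l/2 (o(l, b) = (l*b)/2 = (b*l)/2 = b*l/2)
√(o(U, 217/(-203)) + 39*325) = √((½)*(217/(-203))*(-63) + 39*325) = √((½)*(217*(-1/203))*(-63) + 12675) = √((½)*(-31/29)*(-63) + 12675) = √(1953/58 + 12675) = √(737103/58) = √42751974/58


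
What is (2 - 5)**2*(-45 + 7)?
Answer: -342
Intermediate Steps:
(2 - 5)**2*(-45 + 7) = (-3)**2*(-38) = 9*(-38) = -342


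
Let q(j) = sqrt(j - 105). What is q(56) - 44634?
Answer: -44634 + 7*I ≈ -44634.0 + 7.0*I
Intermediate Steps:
q(j) = sqrt(-105 + j)
q(56) - 44634 = sqrt(-105 + 56) - 44634 = sqrt(-49) - 44634 = 7*I - 44634 = -44634 + 7*I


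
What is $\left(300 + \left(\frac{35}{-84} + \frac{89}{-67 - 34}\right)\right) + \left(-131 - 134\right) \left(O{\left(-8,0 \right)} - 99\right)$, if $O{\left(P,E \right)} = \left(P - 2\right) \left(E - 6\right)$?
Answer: $\frac{12888047}{1212} \approx 10634.0$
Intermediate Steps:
$O{\left(P,E \right)} = \left(-6 + E\right) \left(-2 + P\right)$ ($O{\left(P,E \right)} = \left(-2 + P\right) \left(-6 + E\right) = \left(-6 + E\right) \left(-2 + P\right)$)
$\left(300 + \left(\frac{35}{-84} + \frac{89}{-67 - 34}\right)\right) + \left(-131 - 134\right) \left(O{\left(-8,0 \right)} - 99\right) = \left(300 + \left(\frac{35}{-84} + \frac{89}{-67 - 34}\right)\right) + \left(-131 - 134\right) \left(\left(12 - -48 - 0 + 0 \left(-8\right)\right) - 99\right) = \left(300 + \left(35 \left(- \frac{1}{84}\right) + \frac{89}{-101}\right)\right) - 265 \left(\left(12 + 48 + 0 + 0\right) - 99\right) = \left(300 + \left(- \frac{5}{12} + 89 \left(- \frac{1}{101}\right)\right)\right) - 265 \left(60 - 99\right) = \left(300 - \frac{1573}{1212}\right) - -10335 = \left(300 - \frac{1573}{1212}\right) + 10335 = \frac{362027}{1212} + 10335 = \frac{12888047}{1212}$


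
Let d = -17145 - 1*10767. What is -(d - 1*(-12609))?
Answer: 15303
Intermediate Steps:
d = -27912 (d = -17145 - 10767 = -27912)
-(d - 1*(-12609)) = -(-27912 - 1*(-12609)) = -(-27912 + 12609) = -1*(-15303) = 15303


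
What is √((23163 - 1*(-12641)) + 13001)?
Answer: √48805 ≈ 220.92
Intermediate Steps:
√((23163 - 1*(-12641)) + 13001) = √((23163 + 12641) + 13001) = √(35804 + 13001) = √48805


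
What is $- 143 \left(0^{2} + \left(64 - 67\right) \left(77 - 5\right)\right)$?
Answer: $30888$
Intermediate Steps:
$- 143 \left(0^{2} + \left(64 - 67\right) \left(77 - 5\right)\right) = - 143 \left(0 - 216\right) = \left(-143\right) \left(-216\right) = 30888$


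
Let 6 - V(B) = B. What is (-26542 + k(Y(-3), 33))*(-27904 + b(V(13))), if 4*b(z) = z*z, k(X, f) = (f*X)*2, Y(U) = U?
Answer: 745825395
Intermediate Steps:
V(B) = 6 - B
k(X, f) = 2*X*f (k(X, f) = (X*f)*2 = 2*X*f)
b(z) = z**2/4 (b(z) = (z*z)/4 = z**2/4)
(-26542 + k(Y(-3), 33))*(-27904 + b(V(13))) = (-26542 + 2*(-3)*33)*(-27904 + (6 - 1*13)**2/4) = (-26542 - 198)*(-27904 + (6 - 13)**2/4) = -26740*(-27904 + (1/4)*(-7)**2) = -26740*(-27904 + (1/4)*49) = -26740*(-27904 + 49/4) = -26740*(-111567/4) = 745825395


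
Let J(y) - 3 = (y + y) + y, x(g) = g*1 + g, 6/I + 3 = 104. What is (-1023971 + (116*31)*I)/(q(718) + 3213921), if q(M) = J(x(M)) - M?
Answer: -103399495/324968914 ≈ -0.31818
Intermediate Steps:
I = 6/101 (I = 6/(-3 + 104) = 6/101 ≈ 0.059406)
x(g) = 2*g (x(g) = g + g = 2*g)
J(y) = 3 + 3*y (J(y) = 3 + ((y + y) + y) = 3 + (2*y + y) = 3 + 3*y)
q(M) = 3 + 5*M (q(M) = (3 + 3*(2*M)) - M = (3 + 6*M) - M = 3 + 5*M)
(-1023971 + (116*31)*I)/(q(718) + 3213921) = (-1023971 + (116*31)*(6/101))/((3 + 5*718) + 3213921) = (-1023971 + 3596*(6/101))/((3 + 3590) + 3213921) = (-1023971 + 21576/101)/(3593 + 3213921) = -103399495/101/3217514 = -103399495/101*1/3217514 = -103399495/324968914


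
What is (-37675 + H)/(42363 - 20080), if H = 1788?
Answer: -35887/22283 ≈ -1.6105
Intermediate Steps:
(-37675 + H)/(42363 - 20080) = (-37675 + 1788)/(42363 - 20080) = -35887/22283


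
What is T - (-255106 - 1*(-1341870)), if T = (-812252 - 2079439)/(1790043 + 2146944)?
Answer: -475397625751/437443 ≈ -1.0868e+6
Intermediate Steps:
T = -321299/437443 (T = -2891691/3936987 = -2891691*1/3936987 = -321299/437443 ≈ -0.73449)
T - (-255106 - 1*(-1341870)) = -321299/437443 - (-255106 - 1*(-1341870)) = -321299/437443 - (-255106 + 1341870) = -321299/437443 - 1*1086764 = -321299/437443 - 1086764 = -475397625751/437443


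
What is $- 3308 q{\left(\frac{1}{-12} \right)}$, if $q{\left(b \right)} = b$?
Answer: $\frac{827}{3} \approx 275.67$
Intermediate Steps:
$- 3308 q{\left(\frac{1}{-12} \right)} = - \frac{3308}{-12} = \left(-3308\right) \left(- \frac{1}{12}\right) = \frac{827}{3}$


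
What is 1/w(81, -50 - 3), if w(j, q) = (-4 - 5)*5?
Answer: -1/45 ≈ -0.022222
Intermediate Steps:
w(j, q) = -45 (w(j, q) = -9*5 = -45)
1/w(81, -50 - 3) = 1/(-45) = -1/45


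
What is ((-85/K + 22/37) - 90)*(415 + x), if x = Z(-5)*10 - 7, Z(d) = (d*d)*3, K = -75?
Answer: -18910526/185 ≈ -1.0222e+5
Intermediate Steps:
Z(d) = 3*d² (Z(d) = d²*3 = 3*d²)
x = 743 (x = (3*(-5)²)*10 - 7 = (3*25)*10 - 7 = 75*10 - 7 = 750 - 7 = 743)
((-85/K + 22/37) - 90)*(415 + x) = ((-85/(-75) + 22/37) - 90)*(415 + 743) = ((-85*(-1/75) + 22*(1/37)) - 90)*1158 = ((17/15 + 22/37) - 90)*1158 = (959/555 - 90)*1158 = -48991/555*1158 = -18910526/185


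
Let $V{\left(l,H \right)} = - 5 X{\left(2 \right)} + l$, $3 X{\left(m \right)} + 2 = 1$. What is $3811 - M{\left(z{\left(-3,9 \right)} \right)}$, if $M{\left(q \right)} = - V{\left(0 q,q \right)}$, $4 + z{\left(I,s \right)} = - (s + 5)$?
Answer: $\frac{11438}{3} \approx 3812.7$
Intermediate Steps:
$X{\left(m \right)} = - \frac{1}{3}$ ($X{\left(m \right)} = - \frac{2}{3} + \frac{1}{3} \cdot 1 = - \frac{2}{3} + \frac{1}{3} = - \frac{1}{3}$)
$V{\left(l,H \right)} = \frac{5}{3} + l$ ($V{\left(l,H \right)} = \left(-5\right) \left(- \frac{1}{3}\right) + l = \frac{5}{3} + l$)
$z{\left(I,s \right)} = -9 - s$ ($z{\left(I,s \right)} = -4 - \left(s + 5\right) = -4 - \left(5 + s\right) = -9 - s$)
$M{\left(q \right)} = - \frac{5}{3}$ ($M{\left(q \right)} = - (\frac{5}{3} + 0 q) = - (\frac{5}{3} + 0) = \left(-1\right) \frac{5}{3} = - \frac{5}{3}$)
$3811 - M{\left(z{\left(-3,9 \right)} \right)} = 3811 - - \frac{5}{3} = 3811 + \frac{5}{3} = \frac{11438}{3}$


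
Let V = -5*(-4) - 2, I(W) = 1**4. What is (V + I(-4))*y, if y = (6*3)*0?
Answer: 0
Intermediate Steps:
I(W) = 1
y = 0 (y = 18*0 = 0)
V = 18 (V = 20 - 2 = 18)
(V + I(-4))*y = (18 + 1)*0 = 19*0 = 0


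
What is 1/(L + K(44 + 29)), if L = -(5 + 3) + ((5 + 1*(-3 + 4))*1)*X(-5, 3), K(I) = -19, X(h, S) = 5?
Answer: 1/3 ≈ 0.33333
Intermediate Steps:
L = 22 (L = -(5 + 3) + ((5 + 1*(-3 + 4))*1)*5 = -1*8 + ((5 + 1*1)*1)*5 = -8 + ((5 + 1)*1)*5 = -8 + (6*1)*5 = -8 + 6*5 = -8 + 30 = 22)
1/(L + K(44 + 29)) = 1/(22 - 19) = 1/3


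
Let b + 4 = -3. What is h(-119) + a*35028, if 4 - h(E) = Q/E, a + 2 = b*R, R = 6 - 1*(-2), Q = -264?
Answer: -241763044/119 ≈ -2.0316e+6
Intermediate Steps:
b = -7 (b = -4 - 3 = -7)
R = 8 (R = 6 + 2 = 8)
a = -58 (a = -2 - 7*8 = -2 - 56 = -58)
h(E) = 4 + 264/E (h(E) = 4 - (-264)/E = 4 + 264/E)
h(-119) + a*35028 = (4 + 264/(-119)) - 58*35028 = (4 + 264*(-1/119)) - 2031624 = (4 - 264/119) - 2031624 = 212/119 - 2031624 = -241763044/119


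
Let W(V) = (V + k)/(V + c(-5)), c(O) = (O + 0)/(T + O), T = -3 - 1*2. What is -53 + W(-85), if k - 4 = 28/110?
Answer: -483753/9295 ≈ -52.044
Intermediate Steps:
T = -5 (T = -3 - 2 = -5)
k = 234/55 (k = 4 + 28/110 = 4 + 28*(1/110) = 4 + 14/55 = 234/55 ≈ 4.2545)
c(O) = O/(-5 + O) (c(O) = (O + 0)/(-5 + O) = O/(-5 + O))
W(V) = (234/55 + V)/(½ + V) (W(V) = (V + 234/55)/(V - 5/(-5 - 5)) = (234/55 + V)/(V - 5/(-10)) = (234/55 + V)/(V - 5*(-⅒)) = (234/55 + V)/(V + ½) = (234/55 + V)/(½ + V))
-53 + W(-85) = -53 + 2*(234 + 55*(-85))/(55*(1 + 2*(-85))) = -53 + 2*(234 - 4675)/(55*(1 - 170)) = -53 + (2/55)*(-4441)/(-169) = -53 + (2/55)*(-1/169)*(-4441) = -53 + 8882/9295 = -483753/9295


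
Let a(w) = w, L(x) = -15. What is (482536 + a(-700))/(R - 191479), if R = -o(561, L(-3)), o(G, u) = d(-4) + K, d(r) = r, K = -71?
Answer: -120459/47851 ≈ -2.5174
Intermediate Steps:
o(G, u) = -75 (o(G, u) = -4 - 71 = -75)
R = 75 (R = -1*(-75) = 75)
(482536 + a(-700))/(R - 191479) = (482536 - 700)/(75 - 191479) = 481836/(-191404) = 481836*(-1/191404) = -120459/47851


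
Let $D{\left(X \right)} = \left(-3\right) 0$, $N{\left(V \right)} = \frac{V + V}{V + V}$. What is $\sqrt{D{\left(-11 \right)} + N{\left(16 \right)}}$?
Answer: $1$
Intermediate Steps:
$N{\left(V \right)} = 1$ ($N{\left(V \right)} = \frac{2 V}{2 V} = 2 V \frac{1}{2 V} = 1$)
$D{\left(X \right)} = 0$
$\sqrt{D{\left(-11 \right)} + N{\left(16 \right)}} = \sqrt{0 + 1} = \sqrt{1} = 1$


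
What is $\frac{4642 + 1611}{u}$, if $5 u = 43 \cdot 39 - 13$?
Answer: $\frac{2405}{128} \approx 18.789$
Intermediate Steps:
$u = \frac{1664}{5}$ ($u = \frac{43 \cdot 39 - 13}{5} = \frac{1677 - 13}{5} = \frac{1}{5} \cdot 1664 = \frac{1664}{5} \approx 332.8$)
$\frac{4642 + 1611}{u} = \frac{4642 + 1611}{\frac{1664}{5}} = 6253 \cdot \frac{5}{1664} = \frac{2405}{128}$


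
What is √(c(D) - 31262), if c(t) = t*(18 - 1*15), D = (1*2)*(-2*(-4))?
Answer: I*√31214 ≈ 176.67*I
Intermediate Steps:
D = 16 (D = 2*8 = 16)
c(t) = 3*t (c(t) = t*(18 - 15) = t*3 = 3*t)
√(c(D) - 31262) = √(3*16 - 31262) = √(48 - 31262) = √(-31214) = I*√31214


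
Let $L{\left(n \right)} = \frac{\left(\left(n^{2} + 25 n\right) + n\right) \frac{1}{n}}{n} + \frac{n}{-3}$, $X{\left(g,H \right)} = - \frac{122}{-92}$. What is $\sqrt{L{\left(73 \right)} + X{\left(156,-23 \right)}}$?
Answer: $\frac{i \sqrt{2197270362}}{10074} \approx 4.6531 i$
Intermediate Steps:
$X{\left(g,H \right)} = \frac{61}{46}$ ($X{\left(g,H \right)} = \left(-122\right) \left(- \frac{1}{92}\right) = \frac{61}{46}$)
$L{\left(n \right)} = - \frac{n}{3} + \frac{n^{2} + 26 n}{n^{2}}$ ($L{\left(n \right)} = \frac{\left(n^{2} + 26 n\right) \frac{1}{n}}{n} + n \left(- \frac{1}{3}\right) = \frac{\frac{1}{n} \left(n^{2} + 26 n\right)}{n} - \frac{n}{3} = \frac{n^{2} + 26 n}{n^{2}} - \frac{n}{3} = - \frac{n}{3} + \frac{n^{2} + 26 n}{n^{2}}$)
$\sqrt{L{\left(73 \right)} + X{\left(156,-23 \right)}} = \sqrt{\left(1 + \frac{26}{73} - \frac{73}{3}\right) + \frac{61}{46}} = \sqrt{- \frac{5032}{219} + \frac{61}{46}} = \sqrt{- \frac{218113}{10074}} = \frac{i \sqrt{2197270362}}{10074}$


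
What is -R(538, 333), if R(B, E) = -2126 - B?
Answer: 2664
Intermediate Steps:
-R(538, 333) = -(-2126 - 1*538) = -(-2126 - 538) = -1*(-2664) = 2664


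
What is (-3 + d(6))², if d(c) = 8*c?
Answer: 2025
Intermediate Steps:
(-3 + d(6))² = (-3 + 8*6)² = (-3 + 48)² = 45² = 2025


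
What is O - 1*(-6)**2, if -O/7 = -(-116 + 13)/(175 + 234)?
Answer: -15445/409 ≈ -37.763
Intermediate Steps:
O = -721/409 (O = -(-7)*(-116 + 13)/(175 + 234) = -(-7)*(-103/409) = -(-7)*(-103*1/409) = -(-7)*(-103)/409 = -7*103/409 = -721/409 ≈ -1.7628)
O - 1*(-6)**2 = -721/409 - 1*(-6)**2 = -721/409 - 1*36 = -721/409 - 36 = -15445/409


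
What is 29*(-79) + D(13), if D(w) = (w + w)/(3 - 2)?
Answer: -2265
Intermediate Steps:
D(w) = 2*w (D(w) = (2*w)/1 = (2*w)*1 = 2*w)
29*(-79) + D(13) = 29*(-79) + 2*13 = -2291 + 26 = -2265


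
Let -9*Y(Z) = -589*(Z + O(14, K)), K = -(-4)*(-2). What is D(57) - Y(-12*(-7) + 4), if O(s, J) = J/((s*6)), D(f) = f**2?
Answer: -473233/189 ≈ -2503.9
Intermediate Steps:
K = -8 (K = -1*8 = -8)
O(s, J) = J/(6*s) (O(s, J) = J/((6*s)) = J*(1/(6*s)) = J/(6*s))
Y(Z) = -1178/189 + 589*Z/9 (Y(Z) = -(-589)*(Z + (1/6)*(-8)/14)/9 = -(-589)*(Z + (1/6)*(-8)*(1/14))/9 = -(-589)*(Z - 2/21)/9 = -(-589)*(-2/21 + Z)/9 = -(1178/21 - 589*Z)/9 = -1178/189 + 589*Z/9)
D(57) - Y(-12*(-7) + 4) = 57**2 - (-1178/189 + 589*(-12*(-7) + 4)/9) = 3249 - (-1178/189 + 589*(84 + 4)/9) = 3249 - (-1178/189 + (589/9)*88) = 3249 - (-1178/189 + 51832/9) = 3249 - 1*1087294/189 = 3249 - 1087294/189 = -473233/189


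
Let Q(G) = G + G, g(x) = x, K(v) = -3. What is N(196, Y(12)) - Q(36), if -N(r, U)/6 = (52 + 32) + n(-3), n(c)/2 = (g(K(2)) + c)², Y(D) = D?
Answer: -1008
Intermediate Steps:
n(c) = 2*(-3 + c)²
Q(G) = 2*G
N(r, U) = -936 (N(r, U) = -6*((52 + 32) + 2*(-3 - 3)²) = -6*(84 + 2*(-6)²) = -6*(84 + 2*36) = -6*(84 + 72) = -6*156 = -936)
N(196, Y(12)) - Q(36) = -936 - 2*36 = -936 - 1*72 = -936 - 72 = -1008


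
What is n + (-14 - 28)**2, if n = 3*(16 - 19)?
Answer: 1755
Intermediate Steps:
n = -9 (n = 3*(-3) = -9)
n + (-14 - 28)**2 = -9 + (-14 - 28)**2 = -9 + (-42)**2 = -9 + 1764 = 1755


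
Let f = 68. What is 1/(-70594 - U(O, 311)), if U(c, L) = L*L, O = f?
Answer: -1/167315 ≈ -5.9767e-6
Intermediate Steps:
O = 68
U(c, L) = L**2
1/(-70594 - U(O, 311)) = 1/(-70594 - 1*311**2) = 1/(-70594 - 1*96721) = 1/(-70594 - 96721) = 1/(-167315) = -1/167315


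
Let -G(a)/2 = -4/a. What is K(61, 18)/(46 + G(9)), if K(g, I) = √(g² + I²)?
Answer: 9*√4045/422 ≈ 1.3564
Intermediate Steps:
G(a) = 8/a (G(a) = -(-8)/a = 8/a)
K(g, I) = √(I² + g²)
K(61, 18)/(46 + G(9)) = √(18² + 61²)/(46 + 8/9) = √(324 + 3721)/(46 + 8*(⅑)) = √4045/(46 + 8/9) = √4045/(422/9) = 9*√4045/422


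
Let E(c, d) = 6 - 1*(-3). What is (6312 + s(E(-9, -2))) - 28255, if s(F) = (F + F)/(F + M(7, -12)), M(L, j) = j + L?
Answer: -43877/2 ≈ -21939.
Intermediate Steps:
M(L, j) = L + j
E(c, d) = 9 (E(c, d) = 6 + 3 = 9)
s(F) = 2*F/(-5 + F) (s(F) = (F + F)/(F + (7 - 12)) = (2*F)/(F - 5) = (2*F)/(-5 + F) = 2*F/(-5 + F))
(6312 + s(E(-9, -2))) - 28255 = (6312 + 2*9/(-5 + 9)) - 28255 = (6312 + 2*9/4) - 28255 = (6312 + 2*9*(1/4)) - 28255 = (6312 + 9/2) - 28255 = 12633/2 - 28255 = -43877/2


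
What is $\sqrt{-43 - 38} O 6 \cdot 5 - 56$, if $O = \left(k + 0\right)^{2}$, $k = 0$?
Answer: $-56$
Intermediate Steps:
$O = 0$ ($O = \left(0 + 0\right)^{2} = 0^{2} = 0$)
$\sqrt{-43 - 38} O 6 \cdot 5 - 56 = \sqrt{-43 - 38} \cdot 0 \cdot 6 \cdot 5 - 56 = \sqrt{-81} \cdot 0 \cdot 5 - 56 = 9 i 0 - 56 = 0 - 56 = -56$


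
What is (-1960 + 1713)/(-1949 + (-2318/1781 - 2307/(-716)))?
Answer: 314973412/2482907925 ≈ 0.12686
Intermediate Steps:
(-1960 + 1713)/(-1949 + (-2318/1781 - 2307/(-716))) = -247/(-1949 + (-2318*1/1781 - 2307*(-1/716))) = -247/(-1949 + (-2318/1781 + 2307/716)) = -247/(-1949 + 2449079/1275196) = -247/(-2482907925/1275196) = -247*(-1275196/2482907925) = 314973412/2482907925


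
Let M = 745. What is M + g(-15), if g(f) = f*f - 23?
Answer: 947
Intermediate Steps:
g(f) = -23 + f**2 (g(f) = f**2 - 23 = -23 + f**2)
M + g(-15) = 745 + (-23 + (-15)**2) = 745 + (-23 + 225) = 745 + 202 = 947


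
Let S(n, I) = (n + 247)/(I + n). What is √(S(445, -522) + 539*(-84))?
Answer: 4*I*√16780918/77 ≈ 212.8*I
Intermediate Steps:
S(n, I) = (247 + n)/(I + n)
√(S(445, -522) + 539*(-84)) = √((247 + 445)/(-522 + 445) + 539*(-84)) = √(692/(-77) - 45276) = √(-1/77*692 - 45276) = √(-692/77 - 45276) = √(-3486944/77) = 4*I*√16780918/77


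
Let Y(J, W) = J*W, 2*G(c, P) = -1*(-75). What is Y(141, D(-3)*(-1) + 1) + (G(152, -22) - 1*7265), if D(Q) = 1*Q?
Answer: -13327/2 ≈ -6663.5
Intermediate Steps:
D(Q) = Q
G(c, P) = 75/2 (G(c, P) = (-1*(-75))/2 = (1/2)*75 = 75/2)
Y(141, D(-3)*(-1) + 1) + (G(152, -22) - 1*7265) = 141*(-3*(-1) + 1) + (75/2 - 1*7265) = 141*(3 + 1) + (75/2 - 7265) = 141*4 - 14455/2 = 564 - 14455/2 = -13327/2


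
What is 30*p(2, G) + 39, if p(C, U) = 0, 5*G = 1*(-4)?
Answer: 39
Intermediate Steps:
G = -⅘ (G = (1*(-4))/5 = (⅕)*(-4) = -⅘ ≈ -0.80000)
30*p(2, G) + 39 = 30*0 + 39 = 0 + 39 = 39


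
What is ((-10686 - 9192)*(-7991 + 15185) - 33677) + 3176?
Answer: -143032833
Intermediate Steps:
((-10686 - 9192)*(-7991 + 15185) - 33677) + 3176 = (-19878*7194 - 33677) + 3176 = (-143002332 - 33677) + 3176 = -143036009 + 3176 = -143032833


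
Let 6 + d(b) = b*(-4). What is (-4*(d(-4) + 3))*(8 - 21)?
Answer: 676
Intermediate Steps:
d(b) = -6 - 4*b (d(b) = -6 + b*(-4) = -6 - 4*b)
(-4*(d(-4) + 3))*(8 - 21) = (-4*((-6 - 4*(-4)) + 3))*(8 - 21) = -4*((-6 + 16) + 3)*(-13) = -4*(10 + 3)*(-13) = -4*13*(-13) = -52*(-13) = 676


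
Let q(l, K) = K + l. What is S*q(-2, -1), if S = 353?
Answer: -1059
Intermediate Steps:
S*q(-2, -1) = 353*(-1 - 2) = 353*(-3) = -1059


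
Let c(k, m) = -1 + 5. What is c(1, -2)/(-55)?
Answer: -4/55 ≈ -0.072727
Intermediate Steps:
c(k, m) = 4
c(1, -2)/(-55) = 4/(-55) = 4*(-1/55) = -4/55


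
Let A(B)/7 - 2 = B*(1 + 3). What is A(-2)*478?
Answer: -20076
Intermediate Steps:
A(B) = 14 + 28*B (A(B) = 14 + 7*(B*(1 + 3)) = 14 + 7*(B*4) = 14 + 7*(4*B) = 14 + 28*B)
A(-2)*478 = (14 + 28*(-2))*478 = (14 - 56)*478 = -42*478 = -20076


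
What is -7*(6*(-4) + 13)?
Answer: 77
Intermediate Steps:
-7*(6*(-4) + 13) = -7*(-24 + 13) = -7*(-11) = -1*(-77) = 77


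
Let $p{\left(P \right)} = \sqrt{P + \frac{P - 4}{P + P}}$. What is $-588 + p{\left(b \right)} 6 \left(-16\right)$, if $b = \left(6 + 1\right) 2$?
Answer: $-588 - \frac{48 \sqrt{2814}}{7} \approx -951.75$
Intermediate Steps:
$b = 14$ ($b = 7 \cdot 2 = 14$)
$p{\left(P \right)} = \sqrt{P + \frac{-4 + P}{2 P}}$
$-588 + p{\left(b \right)} 6 \left(-16\right) = -588 + \frac{\sqrt{2 - \frac{8}{14} + 4 \cdot 14}}{2} \cdot 6 \left(-16\right) = -588 + \frac{\sqrt{2 - \frac{4}{7} + 56}}{2} \left(-96\right) = -588 + \frac{\sqrt{\frac{402}{7}}}{2} \left(-96\right) = -588 + \frac{\frac{1}{7} \sqrt{2814}}{2} \left(-96\right) = -588 + \frac{\sqrt{2814}}{14} \left(-96\right) = -588 - \frac{48 \sqrt{2814}}{7}$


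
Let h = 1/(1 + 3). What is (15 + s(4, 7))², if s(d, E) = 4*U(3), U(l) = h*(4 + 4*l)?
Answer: 961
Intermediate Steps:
h = ¼ (h = 1/4 = ¼ ≈ 0.25000)
U(l) = 1 + l (U(l) = (4 + 4*l)/4 = 1 + l)
s(d, E) = 16 (s(d, E) = 4*(1 + 3) = 4*4 = 16)
(15 + s(4, 7))² = (15 + 16)² = 31² = 961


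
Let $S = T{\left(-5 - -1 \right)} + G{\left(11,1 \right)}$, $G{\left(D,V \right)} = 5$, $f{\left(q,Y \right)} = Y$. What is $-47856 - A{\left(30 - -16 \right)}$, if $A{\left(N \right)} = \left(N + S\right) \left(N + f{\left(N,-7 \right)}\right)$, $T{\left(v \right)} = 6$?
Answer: $-50079$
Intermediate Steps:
$S = 11$ ($S = 6 + 5 = 11$)
$A{\left(N \right)} = \left(-7 + N\right) \left(11 + N\right)$ ($A{\left(N \right)} = \left(N + 11\right) \left(N - 7\right) = \left(11 + N\right) \left(-7 + N\right) = \left(-7 + N\right) \left(11 + N\right)$)
$-47856 - A{\left(30 - -16 \right)} = -47856 - \left(-77 + \left(30 - -16\right)^{2} + 4 \left(30 - -16\right)\right) = -47856 - \left(-77 + \left(30 + 16\right)^{2} + 4 \left(30 + 16\right)\right) = -47856 - \left(-77 + 46^{2} + 4 \cdot 46\right) = -47856 - \left(-77 + 2116 + 184\right) = -47856 - 2223 = -50079$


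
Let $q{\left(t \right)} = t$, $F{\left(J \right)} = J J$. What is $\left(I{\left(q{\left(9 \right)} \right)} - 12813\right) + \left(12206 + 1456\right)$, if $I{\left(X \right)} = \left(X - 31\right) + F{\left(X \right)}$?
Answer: $908$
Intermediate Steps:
$F{\left(J \right)} = J^{2}$
$I{\left(X \right)} = -31 + X + X^{2}$ ($I{\left(X \right)} = \left(X - 31\right) + X^{2} = \left(-31 + X\right) + X^{2} = -31 + X + X^{2}$)
$\left(I{\left(q{\left(9 \right)} \right)} - 12813\right) + \left(12206 + 1456\right) = \left(\left(-31 + 9 + 9^{2}\right) - 12813\right) + \left(12206 + 1456\right) = \left(\left(-31 + 9 + 81\right) - 12813\right) + 13662 = \left(59 - 12813\right) + 13662 = -12754 + 13662 = 908$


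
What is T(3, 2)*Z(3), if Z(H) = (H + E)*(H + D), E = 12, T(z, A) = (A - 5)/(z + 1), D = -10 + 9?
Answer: -45/2 ≈ -22.500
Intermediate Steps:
D = -1
T(z, A) = (-5 + A)/(1 + z)
Z(H) = (-1 + H)*(12 + H) (Z(H) = (H + 12)*(H - 1) = (12 + H)*(-1 + H) = (-1 + H)*(12 + H))
T(3, 2)*Z(3) = ((-5 + 2)/(1 + 3))*(-12 + 3² + 11*3) = (-3/4)*(-12 + 9 + 33) = ((¼)*(-3))*30 = -¾*30 = -45/2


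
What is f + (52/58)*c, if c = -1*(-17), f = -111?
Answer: -2777/29 ≈ -95.759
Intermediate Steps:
c = 17
f + (52/58)*c = -111 + (52/58)*17 = -111 + (52*(1/58))*17 = -111 + (26/29)*17 = -111 + 442/29 = -2777/29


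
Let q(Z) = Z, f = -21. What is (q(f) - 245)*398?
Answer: -105868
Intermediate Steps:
(q(f) - 245)*398 = (-21 - 245)*398 = -266*398 = -105868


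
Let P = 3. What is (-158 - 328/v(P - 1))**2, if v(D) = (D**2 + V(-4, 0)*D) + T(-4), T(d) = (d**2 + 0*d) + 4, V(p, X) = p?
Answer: 127449/4 ≈ 31862.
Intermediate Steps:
T(d) = 4 + d**2 (T(d) = (d**2 + 0) + 4 = d**2 + 4 = 4 + d**2)
v(D) = 20 + D**2 - 4*D (v(D) = (D**2 - 4*D) + (4 + (-4)**2) = (D**2 - 4*D) + (4 + 16) = (D**2 - 4*D) + 20 = 20 + D**2 - 4*D)
(-158 - 328/v(P - 1))**2 = (-158 - 328/(20 + (3 - 1)**2 - 4*(3 - 1)))**2 = (-158 - 328/(20 + 2**2 - 4*2))**2 = (-158 - 328/(20 + 4 - 8))**2 = (-158 - 328/16)**2 = (-158 - 328*1/16)**2 = (-158 - 41/2)**2 = (-357/2)**2 = 127449/4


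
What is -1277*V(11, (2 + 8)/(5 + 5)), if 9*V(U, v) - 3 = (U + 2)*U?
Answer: -186442/9 ≈ -20716.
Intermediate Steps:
V(U, v) = 1/3 + U*(2 + U)/9 (V(U, v) = 1/3 + ((U + 2)*U)/9 = 1/3 + ((2 + U)*U)/9 = 1/3 + (U*(2 + U))/9 = 1/3 + U*(2 + U)/9)
-1277*V(11, (2 + 8)/(5 + 5)) = -1277*(1/3 + (1/9)*11**2 + (2/9)*11) = -1277*(1/3 + (1/9)*121 + 22/9) = -1277*(1/3 + 121/9 + 22/9) = -1277*146/9 = -186442/9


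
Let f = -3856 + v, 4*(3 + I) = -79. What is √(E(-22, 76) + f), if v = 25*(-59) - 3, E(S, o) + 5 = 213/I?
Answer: I*√44289791/91 ≈ 73.132*I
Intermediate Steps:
I = -91/4 (I = -3 + (¼)*(-79) = -3 - 79/4 = -91/4 ≈ -22.750)
E(S, o) = -1307/91 (E(S, o) = -5 + 213/(-91/4) = -5 + 213*(-4/91) = -5 - 852/91 = -1307/91)
v = -1478 (v = -1475 - 3 = -1478)
f = -5334 (f = -3856 - 1478 = -5334)
√(E(-22, 76) + f) = √(-1307/91 - 5334) = √(-486701/91) = I*√44289791/91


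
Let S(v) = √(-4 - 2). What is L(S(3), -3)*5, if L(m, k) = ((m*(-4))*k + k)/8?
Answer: -15/8 + 15*I*√6/2 ≈ -1.875 + 18.371*I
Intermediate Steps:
S(v) = I*√6 (S(v) = √(-6) = I*√6)
L(m, k) = k/8 - k*m/2 (L(m, k) = ((-4*m)*k + k)*(⅛) = (-4*k*m + k)*(⅛) = (k - 4*k*m)*(⅛) = k/8 - k*m/2)
L(S(3), -3)*5 = ((⅛)*(-3)*(1 - 4*I*√6))*5 = (-3/8 + 3*I*√6/2)*5 = -15/8 + 15*I*√6/2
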